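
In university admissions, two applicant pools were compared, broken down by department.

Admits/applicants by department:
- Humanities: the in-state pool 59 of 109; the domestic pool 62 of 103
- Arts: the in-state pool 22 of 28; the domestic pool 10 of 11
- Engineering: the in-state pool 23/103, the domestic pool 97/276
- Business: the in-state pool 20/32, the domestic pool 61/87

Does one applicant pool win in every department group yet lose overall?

No

Humanities: the in-state pool 59/109 = 54.1%, the domestic pool 62/103 = 60.2% → the domestic pool
Arts: the in-state pool 22/28 = 78.6%, the domestic pool 10/11 = 90.9% → the domestic pool
Engineering: the in-state pool 23/103 = 22.3%, the domestic pool 97/276 = 35.1% → the domestic pool
Business: the in-state pool 20/32 = 62.5%, the domestic pool 61/87 = 70.1% → the domestic pool
Overall: the in-state pool 124/272 = 45.6%, the domestic pool 230/477 = 48.2% → the domestic pool
The domestic pool wins overall and in every department group — no reversal.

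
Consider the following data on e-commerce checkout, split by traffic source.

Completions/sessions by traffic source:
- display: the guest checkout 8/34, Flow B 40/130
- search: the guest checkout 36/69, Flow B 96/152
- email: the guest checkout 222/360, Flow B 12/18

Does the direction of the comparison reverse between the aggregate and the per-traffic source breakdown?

Display: the guest checkout 8/34 = 23.5%, Flow B 40/130 = 30.8% → Flow B
Search: the guest checkout 36/69 = 52.2%, Flow B 96/152 = 63.2% → Flow B
Email: the guest checkout 222/360 = 61.7%, Flow B 12/18 = 66.7% → Flow B
Overall: the guest checkout 266/463 = 57.5%, Flow B 148/300 = 49.3% → the guest checkout
Flow B wins each traffic group but the guest checkout wins overall — the comparison reverses. Flow B's sessions skew toward display, which has a lower base rate.

Yes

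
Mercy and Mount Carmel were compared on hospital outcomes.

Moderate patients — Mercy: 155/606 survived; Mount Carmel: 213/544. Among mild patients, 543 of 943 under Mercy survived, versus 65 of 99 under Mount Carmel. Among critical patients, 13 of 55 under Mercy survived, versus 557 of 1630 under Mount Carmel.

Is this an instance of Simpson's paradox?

Yes

Moderate: Mercy 155/606 = 25.6%, Mount Carmel 213/544 = 39.2% → Mount Carmel
Mild: Mercy 543/943 = 57.6%, Mount Carmel 65/99 = 65.7% → Mount Carmel
Critical: Mercy 13/55 = 23.6%, Mount Carmel 557/1630 = 34.2% → Mount Carmel
Overall: Mercy 711/1604 = 44.3%, Mount Carmel 835/2273 = 36.7% → Mercy
Mount Carmel wins each case group but Mercy wins overall — the comparison reverses. Mount Carmel's patients skew toward critical, which has a lower base rate.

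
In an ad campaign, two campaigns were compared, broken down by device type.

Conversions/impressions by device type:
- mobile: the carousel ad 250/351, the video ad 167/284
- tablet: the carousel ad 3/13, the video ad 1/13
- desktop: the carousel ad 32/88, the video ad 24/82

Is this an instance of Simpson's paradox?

No

Mobile: the carousel ad 250/351 = 71.2%, the video ad 167/284 = 58.8% → the carousel ad
Tablet: the carousel ad 3/13 = 23.1%, the video ad 1/13 = 7.7% → the carousel ad
Desktop: the carousel ad 32/88 = 36.4%, the video ad 24/82 = 29.3% → the carousel ad
Overall: the carousel ad 285/452 = 63.1%, the video ad 192/379 = 50.7% → the carousel ad
The carousel ad wins overall and in every device group — no reversal.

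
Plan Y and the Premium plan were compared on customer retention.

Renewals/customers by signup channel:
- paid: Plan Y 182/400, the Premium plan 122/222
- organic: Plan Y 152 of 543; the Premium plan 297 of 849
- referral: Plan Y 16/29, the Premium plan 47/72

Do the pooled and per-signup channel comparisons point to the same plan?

Paid: Plan Y 182/400 = 45.5%, the Premium plan 122/222 = 55.0% → the Premium plan
Organic: Plan Y 152/543 = 28.0%, the Premium plan 297/849 = 35.0% → the Premium plan
Referral: Plan Y 16/29 = 55.2%, the Premium plan 47/72 = 65.3% → the Premium plan
Overall: Plan Y 350/972 = 36.0%, the Premium plan 466/1143 = 40.8% → the Premium plan
The Premium plan wins overall and in every signup group — no reversal.

Yes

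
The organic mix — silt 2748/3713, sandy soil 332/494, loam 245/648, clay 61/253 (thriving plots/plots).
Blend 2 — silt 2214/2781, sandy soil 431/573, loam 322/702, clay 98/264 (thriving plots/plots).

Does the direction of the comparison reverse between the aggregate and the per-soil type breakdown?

Silt: the organic mix 2748/3713 = 74.0%, Blend 2 2214/2781 = 79.6% → Blend 2
Sandy soil: the organic mix 332/494 = 67.2%, Blend 2 431/573 = 75.2% → Blend 2
Loam: the organic mix 245/648 = 37.8%, Blend 2 322/702 = 45.9% → Blend 2
Clay: the organic mix 61/253 = 24.1%, Blend 2 98/264 = 37.1% → Blend 2
Overall: the organic mix 3386/5108 = 66.3%, Blend 2 3065/4320 = 70.9% → Blend 2
Blend 2 wins overall and in every soil group — no reversal.

No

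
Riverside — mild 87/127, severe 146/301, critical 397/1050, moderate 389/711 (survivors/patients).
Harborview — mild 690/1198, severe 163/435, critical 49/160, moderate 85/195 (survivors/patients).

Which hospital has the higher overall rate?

Harborview

Mild: Riverside 87/127 = 68.5%, Harborview 690/1198 = 57.6% → Riverside
Severe: Riverside 146/301 = 48.5%, Harborview 163/435 = 37.5% → Riverside
Critical: Riverside 397/1050 = 37.8%, Harborview 49/160 = 30.6% → Riverside
Moderate: Riverside 389/711 = 54.7%, Harborview 85/195 = 43.6% → Riverside
Overall: Riverside 1019/2189 = 46.6%, Harborview 987/1988 = 49.6% → Harborview
(Riverside wins every case group but Harborview wins overall — Riverside's patients skew toward the low-rate critical group.)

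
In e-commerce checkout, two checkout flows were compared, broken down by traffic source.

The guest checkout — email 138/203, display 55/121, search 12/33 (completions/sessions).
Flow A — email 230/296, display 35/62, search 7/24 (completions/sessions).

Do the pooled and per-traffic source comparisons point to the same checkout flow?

No

Email: the guest checkout 138/203 = 68.0%, Flow A 230/296 = 77.7% → Flow A
Display: the guest checkout 55/121 = 45.5%, Flow A 35/62 = 56.5% → Flow A
Search: the guest checkout 12/33 = 36.4%, Flow A 7/24 = 29.2% → the guest checkout
Overall: the guest checkout 205/357 = 57.4%, Flow A 272/382 = 71.2% → Flow A
Neither sweeps: the guest checkout wins 1 of 3 groups, Flow A wins 2. Flow A wins overall but not every group — no Simpson reversal.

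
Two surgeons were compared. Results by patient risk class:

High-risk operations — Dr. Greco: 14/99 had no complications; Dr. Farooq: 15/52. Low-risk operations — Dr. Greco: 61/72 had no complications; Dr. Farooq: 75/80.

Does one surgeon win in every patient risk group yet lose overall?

No

High-risk: Dr. Greco 14/99 = 14.1%, Dr. Farooq 15/52 = 28.8% → Dr. Farooq
Low-risk: Dr. Greco 61/72 = 84.7%, Dr. Farooq 75/80 = 93.8% → Dr. Farooq
Overall: Dr. Greco 75/171 = 43.9%, Dr. Farooq 90/132 = 68.2% → Dr. Farooq
Dr. Farooq wins overall and in every patient risk group — no reversal.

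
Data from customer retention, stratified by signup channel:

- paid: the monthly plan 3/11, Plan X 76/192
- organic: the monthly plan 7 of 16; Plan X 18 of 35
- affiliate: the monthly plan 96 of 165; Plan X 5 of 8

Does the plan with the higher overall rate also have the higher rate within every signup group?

Paid: the monthly plan 3/11 = 27.3%, Plan X 76/192 = 39.6% → Plan X
Organic: the monthly plan 7/16 = 43.8%, Plan X 18/35 = 51.4% → Plan X
Affiliate: the monthly plan 96/165 = 58.2%, Plan X 5/8 = 62.5% → Plan X
Overall: the monthly plan 106/192 = 55.2%, Plan X 99/235 = 42.1% → the monthly plan
Plan X wins each signup group but the monthly plan wins overall — the comparison reverses. Plan X's customers skew toward paid, which has a lower base rate.

No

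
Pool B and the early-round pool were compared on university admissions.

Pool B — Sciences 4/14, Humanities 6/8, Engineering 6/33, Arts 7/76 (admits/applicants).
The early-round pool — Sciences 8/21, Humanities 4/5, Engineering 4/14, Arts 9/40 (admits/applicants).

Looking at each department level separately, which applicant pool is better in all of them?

the early-round pool

Sciences: Pool B 4/14 = 28.6%, the early-round pool 8/21 = 38.1% → the early-round pool
Humanities: Pool B 6/8 = 75.0%, the early-round pool 4/5 = 80.0% → the early-round pool
Engineering: Pool B 6/33 = 18.2%, the early-round pool 4/14 = 28.6% → the early-round pool
Arts: Pool B 7/76 = 9.2%, the early-round pool 9/40 = 22.5% → the early-round pool
The early-round pool has the higher rate in all 4 groups.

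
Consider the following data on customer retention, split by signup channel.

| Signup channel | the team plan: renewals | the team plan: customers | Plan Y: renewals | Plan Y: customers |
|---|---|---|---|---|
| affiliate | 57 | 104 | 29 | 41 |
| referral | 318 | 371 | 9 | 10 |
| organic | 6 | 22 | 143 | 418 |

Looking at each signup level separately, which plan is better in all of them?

Plan Y

Affiliate: the team plan 57/104 = 54.8%, Plan Y 29/41 = 70.7% → Plan Y
Referral: the team plan 318/371 = 85.7%, Plan Y 9/10 = 90.0% → Plan Y
Organic: the team plan 6/22 = 27.3%, Plan Y 143/418 = 34.2% → Plan Y
Plan Y has the higher rate in all 3 groups.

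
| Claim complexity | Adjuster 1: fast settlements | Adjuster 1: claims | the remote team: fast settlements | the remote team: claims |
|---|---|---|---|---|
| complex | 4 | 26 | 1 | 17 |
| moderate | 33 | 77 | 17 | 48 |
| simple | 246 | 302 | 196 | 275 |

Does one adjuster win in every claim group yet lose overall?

No

Complex: Adjuster 1 4/26 = 15.4%, the remote team 1/17 = 5.9% → Adjuster 1
Moderate: Adjuster 1 33/77 = 42.9%, the remote team 17/48 = 35.4% → Adjuster 1
Simple: Adjuster 1 246/302 = 81.5%, the remote team 196/275 = 71.3% → Adjuster 1
Overall: Adjuster 1 283/405 = 69.9%, the remote team 214/340 = 62.9% → Adjuster 1
Adjuster 1 wins overall and in every claim group — no reversal.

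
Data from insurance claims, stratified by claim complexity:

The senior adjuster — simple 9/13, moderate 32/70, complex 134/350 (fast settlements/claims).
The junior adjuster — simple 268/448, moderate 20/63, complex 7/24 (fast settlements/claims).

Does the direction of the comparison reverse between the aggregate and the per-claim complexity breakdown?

Yes

Simple: the senior adjuster 9/13 = 69.2%, the junior adjuster 268/448 = 59.8% → the senior adjuster
Moderate: the senior adjuster 32/70 = 45.7%, the junior adjuster 20/63 = 31.7% → the senior adjuster
Complex: the senior adjuster 134/350 = 38.3%, the junior adjuster 7/24 = 29.2% → the senior adjuster
Overall: the senior adjuster 175/433 = 40.4%, the junior adjuster 295/535 = 55.1% → the junior adjuster
The senior adjuster wins each claim group but the junior adjuster wins overall — the comparison reverses. The senior adjuster's claims skew toward complex, which has a lower base rate.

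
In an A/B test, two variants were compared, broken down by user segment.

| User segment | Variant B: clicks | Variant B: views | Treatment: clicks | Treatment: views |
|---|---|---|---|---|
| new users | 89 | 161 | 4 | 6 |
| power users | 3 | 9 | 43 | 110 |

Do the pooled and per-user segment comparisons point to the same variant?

New users: Variant B 89/161 = 55.3%, Treatment 4/6 = 66.7% → Treatment
Power users: Variant B 3/9 = 33.3%, Treatment 43/110 = 39.1% → Treatment
Overall: Variant B 92/170 = 54.1%, Treatment 47/116 = 40.5% → Variant B
Treatment wins each user group but Variant B wins overall — the comparison reverses. Treatment's views skew toward power users, which has a lower base rate.

No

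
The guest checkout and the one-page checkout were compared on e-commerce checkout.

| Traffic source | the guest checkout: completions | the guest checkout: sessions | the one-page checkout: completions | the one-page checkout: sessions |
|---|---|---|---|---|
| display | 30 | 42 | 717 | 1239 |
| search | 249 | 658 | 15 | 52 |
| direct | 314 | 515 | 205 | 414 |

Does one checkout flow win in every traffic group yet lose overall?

Yes

Display: the guest checkout 30/42 = 71.4%, the one-page checkout 717/1239 = 57.9% → the guest checkout
Search: the guest checkout 249/658 = 37.8%, the one-page checkout 15/52 = 28.8% → the guest checkout
Direct: the guest checkout 314/515 = 61.0%, the one-page checkout 205/414 = 49.5% → the guest checkout
Overall: the guest checkout 593/1215 = 48.8%, the one-page checkout 937/1705 = 55.0% → the one-page checkout
The guest checkout wins each traffic group but the one-page checkout wins overall — the comparison reverses. The guest checkout's sessions skew toward search, which has a lower base rate.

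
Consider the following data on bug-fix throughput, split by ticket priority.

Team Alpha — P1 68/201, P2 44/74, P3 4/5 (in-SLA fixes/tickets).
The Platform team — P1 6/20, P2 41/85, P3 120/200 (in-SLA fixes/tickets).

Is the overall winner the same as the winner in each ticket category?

No

P1: Team Alpha 68/201 = 33.8%, the Platform team 6/20 = 30.0% → Team Alpha
P2: Team Alpha 44/74 = 59.5%, the Platform team 41/85 = 48.2% → Team Alpha
P3: Team Alpha 4/5 = 80.0%, the Platform team 120/200 = 60.0% → Team Alpha
Overall: Team Alpha 116/280 = 41.4%, the Platform team 167/305 = 54.8% → the Platform team
Team Alpha wins each ticket group but the Platform team wins overall — the comparison reverses. Team Alpha's tickets skew toward P1, which has a lower base rate.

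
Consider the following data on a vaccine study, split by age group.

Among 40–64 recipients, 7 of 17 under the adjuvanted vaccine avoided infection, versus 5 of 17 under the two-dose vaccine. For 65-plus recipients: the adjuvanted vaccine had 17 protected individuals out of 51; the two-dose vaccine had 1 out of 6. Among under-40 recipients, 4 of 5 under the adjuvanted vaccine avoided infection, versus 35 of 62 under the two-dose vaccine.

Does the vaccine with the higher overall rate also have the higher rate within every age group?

40–64: the adjuvanted vaccine 7/17 = 41.2%, the two-dose vaccine 5/17 = 29.4% → the adjuvanted vaccine
65-plus: the adjuvanted vaccine 17/51 = 33.3%, the two-dose vaccine 1/6 = 16.7% → the adjuvanted vaccine
Under-40: the adjuvanted vaccine 4/5 = 80.0%, the two-dose vaccine 35/62 = 56.5% → the adjuvanted vaccine
Overall: the adjuvanted vaccine 28/73 = 38.4%, the two-dose vaccine 41/85 = 48.2% → the two-dose vaccine
The adjuvanted vaccine wins each age group but the two-dose vaccine wins overall — the comparison reverses. The adjuvanted vaccine's recipients skew toward 65-plus, which has a lower base rate.

No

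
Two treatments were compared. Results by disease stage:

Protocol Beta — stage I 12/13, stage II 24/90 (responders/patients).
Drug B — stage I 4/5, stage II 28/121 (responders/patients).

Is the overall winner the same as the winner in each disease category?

Stage I: Protocol Beta 12/13 = 92.3%, Drug B 4/5 = 80.0% → Protocol Beta
Stage II: Protocol Beta 24/90 = 26.7%, Drug B 28/121 = 23.1% → Protocol Beta
Overall: Protocol Beta 36/103 = 35.0%, Drug B 32/126 = 25.4% → Protocol Beta
Protocol Beta wins overall and in every disease group — no reversal.

Yes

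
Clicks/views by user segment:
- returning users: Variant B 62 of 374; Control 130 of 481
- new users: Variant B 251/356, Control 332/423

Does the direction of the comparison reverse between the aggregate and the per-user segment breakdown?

No

Returning users: Variant B 62/374 = 16.6%, Control 130/481 = 27.0% → Control
New users: Variant B 251/356 = 70.5%, Control 332/423 = 78.5% → Control
Overall: Variant B 313/730 = 42.9%, Control 462/904 = 51.1% → Control
Control wins overall and in every user group — no reversal.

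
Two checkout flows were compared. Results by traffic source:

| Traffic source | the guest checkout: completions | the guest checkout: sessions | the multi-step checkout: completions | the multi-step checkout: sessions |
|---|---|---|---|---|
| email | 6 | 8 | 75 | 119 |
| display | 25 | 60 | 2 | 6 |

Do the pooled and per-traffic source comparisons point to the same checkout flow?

No

Email: the guest checkout 6/8 = 75.0%, the multi-step checkout 75/119 = 63.0% → the guest checkout
Display: the guest checkout 25/60 = 41.7%, the multi-step checkout 2/6 = 33.3% → the guest checkout
Overall: the guest checkout 31/68 = 45.6%, the multi-step checkout 77/125 = 61.6% → the multi-step checkout
The guest checkout wins each traffic group but the multi-step checkout wins overall — the comparison reverses. The guest checkout's sessions skew toward display, which has a lower base rate.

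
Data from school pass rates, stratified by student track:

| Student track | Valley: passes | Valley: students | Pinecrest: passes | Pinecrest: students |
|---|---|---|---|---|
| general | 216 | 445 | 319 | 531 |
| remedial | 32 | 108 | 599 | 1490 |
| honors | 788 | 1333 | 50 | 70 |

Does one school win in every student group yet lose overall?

Yes

General: Valley 216/445 = 48.5%, Pinecrest 319/531 = 60.1% → Pinecrest
Remedial: Valley 32/108 = 29.6%, Pinecrest 599/1490 = 40.2% → Pinecrest
Honors: Valley 788/1333 = 59.1%, Pinecrest 50/70 = 71.4% → Pinecrest
Overall: Valley 1036/1886 = 54.9%, Pinecrest 968/2091 = 46.3% → Valley
Pinecrest wins each student group but Valley wins overall — the comparison reverses. Pinecrest's students skew toward remedial, which has a lower base rate.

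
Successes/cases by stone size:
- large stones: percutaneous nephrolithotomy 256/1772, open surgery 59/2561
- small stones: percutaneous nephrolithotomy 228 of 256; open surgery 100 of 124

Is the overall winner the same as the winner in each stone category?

Large stones: percutaneous nephrolithotomy 256/1772 = 14.4%, open surgery 59/2561 = 2.3% → percutaneous nephrolithotomy
Small stones: percutaneous nephrolithotomy 228/256 = 89.1%, open surgery 100/124 = 80.6% → percutaneous nephrolithotomy
Overall: percutaneous nephrolithotomy 484/2028 = 23.9%, open surgery 159/2685 = 5.9% → percutaneous nephrolithotomy
Percutaneous nephrolithotomy wins overall and in every stone group — no reversal.

Yes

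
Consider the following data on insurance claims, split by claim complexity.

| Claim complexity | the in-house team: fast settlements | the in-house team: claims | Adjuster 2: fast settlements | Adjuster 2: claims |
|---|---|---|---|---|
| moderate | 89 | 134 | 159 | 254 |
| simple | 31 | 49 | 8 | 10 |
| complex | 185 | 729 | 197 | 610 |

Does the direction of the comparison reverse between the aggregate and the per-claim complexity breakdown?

No

Moderate: the in-house team 89/134 = 66.4%, Adjuster 2 159/254 = 62.6% → the in-house team
Simple: the in-house team 31/49 = 63.3%, Adjuster 2 8/10 = 80.0% → Adjuster 2
Complex: the in-house team 185/729 = 25.4%, Adjuster 2 197/610 = 32.3% → Adjuster 2
Overall: the in-house team 305/912 = 33.4%, Adjuster 2 364/874 = 41.6% → Adjuster 2
Neither sweeps: the in-house team wins 1 of 3 groups, Adjuster 2 wins 2. Adjuster 2 wins overall but not every group — no Simpson reversal.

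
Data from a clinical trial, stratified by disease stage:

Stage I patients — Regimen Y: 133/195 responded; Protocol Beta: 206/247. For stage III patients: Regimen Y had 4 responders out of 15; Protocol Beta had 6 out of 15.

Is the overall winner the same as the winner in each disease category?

Stage I: Regimen Y 133/195 = 68.2%, Protocol Beta 206/247 = 83.4% → Protocol Beta
Stage III: Regimen Y 4/15 = 26.7%, Protocol Beta 6/15 = 40.0% → Protocol Beta
Overall: Regimen Y 137/210 = 65.2%, Protocol Beta 212/262 = 80.9% → Protocol Beta
Protocol Beta wins overall and in every disease group — no reversal.

Yes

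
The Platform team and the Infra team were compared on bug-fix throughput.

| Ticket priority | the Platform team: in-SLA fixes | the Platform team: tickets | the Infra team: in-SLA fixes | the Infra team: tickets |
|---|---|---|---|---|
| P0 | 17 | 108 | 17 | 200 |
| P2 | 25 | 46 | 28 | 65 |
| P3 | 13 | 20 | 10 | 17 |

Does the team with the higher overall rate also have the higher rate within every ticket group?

Yes

P0: the Platform team 17/108 = 15.7%, the Infra team 17/200 = 8.5% → the Platform team
P2: the Platform team 25/46 = 54.3%, the Infra team 28/65 = 43.1% → the Platform team
P3: the Platform team 13/20 = 65.0%, the Infra team 10/17 = 58.8% → the Platform team
Overall: the Platform team 55/174 = 31.6%, the Infra team 55/282 = 19.5% → the Platform team
The Platform team wins overall and in every ticket group — no reversal.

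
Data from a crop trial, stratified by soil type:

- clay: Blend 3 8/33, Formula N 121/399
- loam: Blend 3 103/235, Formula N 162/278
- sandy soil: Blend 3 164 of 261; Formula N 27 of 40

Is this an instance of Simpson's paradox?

Yes

Clay: Blend 3 8/33 = 24.2%, Formula N 121/399 = 30.3% → Formula N
Loam: Blend 3 103/235 = 43.8%, Formula N 162/278 = 58.3% → Formula N
Sandy soil: Blend 3 164/261 = 62.8%, Formula N 27/40 = 67.5% → Formula N
Overall: Blend 3 275/529 = 52.0%, Formula N 310/717 = 43.2% → Blend 3
Formula N wins each soil group but Blend 3 wins overall — the comparison reverses. Formula N's plots skew toward clay, which has a lower base rate.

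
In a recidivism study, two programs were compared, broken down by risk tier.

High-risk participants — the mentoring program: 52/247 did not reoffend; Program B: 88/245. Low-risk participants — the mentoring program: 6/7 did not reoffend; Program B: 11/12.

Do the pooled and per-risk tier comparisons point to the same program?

Yes

High-risk: the mentoring program 52/247 = 21.1%, Program B 88/245 = 35.9% → Program B
Low-risk: the mentoring program 6/7 = 85.7%, Program B 11/12 = 91.7% → Program B
Overall: the mentoring program 58/254 = 22.8%, Program B 99/257 = 38.5% → Program B
Program B wins overall and in every risk group — no reversal.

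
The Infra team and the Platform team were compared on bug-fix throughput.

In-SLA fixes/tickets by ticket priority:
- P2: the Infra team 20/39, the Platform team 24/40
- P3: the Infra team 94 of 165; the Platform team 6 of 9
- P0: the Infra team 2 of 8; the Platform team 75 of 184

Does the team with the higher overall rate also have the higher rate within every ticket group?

No

P2: the Infra team 20/39 = 51.3%, the Platform team 24/40 = 60.0% → the Platform team
P3: the Infra team 94/165 = 57.0%, the Platform team 6/9 = 66.7% → the Platform team
P0: the Infra team 2/8 = 25.0%, the Platform team 75/184 = 40.8% → the Platform team
Overall: the Infra team 116/212 = 54.7%, the Platform team 105/233 = 45.1% → the Infra team
The Platform team wins each ticket group but the Infra team wins overall — the comparison reverses. The Platform team's tickets skew toward P0, which has a lower base rate.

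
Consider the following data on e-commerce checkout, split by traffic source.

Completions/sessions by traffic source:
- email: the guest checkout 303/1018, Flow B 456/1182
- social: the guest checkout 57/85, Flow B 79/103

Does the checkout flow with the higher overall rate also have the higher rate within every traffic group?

Email: the guest checkout 303/1018 = 29.8%, Flow B 456/1182 = 38.6% → Flow B
Social: the guest checkout 57/85 = 67.1%, Flow B 79/103 = 76.7% → Flow B
Overall: the guest checkout 360/1103 = 32.6%, Flow B 535/1285 = 41.6% → Flow B
Flow B wins overall and in every traffic group — no reversal.

Yes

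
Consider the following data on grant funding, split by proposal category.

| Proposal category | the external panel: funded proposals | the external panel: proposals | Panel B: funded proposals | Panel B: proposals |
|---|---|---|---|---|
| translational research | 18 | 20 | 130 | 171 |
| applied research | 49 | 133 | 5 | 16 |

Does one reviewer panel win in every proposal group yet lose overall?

Translational research: the external panel 18/20 = 90.0%, Panel B 130/171 = 76.0% → the external panel
Applied research: the external panel 49/133 = 36.8%, Panel B 5/16 = 31.2% → the external panel
Overall: the external panel 67/153 = 43.8%, Panel B 135/187 = 72.2% → Panel B
The external panel wins each proposal group but Panel B wins overall — the comparison reverses. The external panel's proposals skew toward applied research, which has a lower base rate.

Yes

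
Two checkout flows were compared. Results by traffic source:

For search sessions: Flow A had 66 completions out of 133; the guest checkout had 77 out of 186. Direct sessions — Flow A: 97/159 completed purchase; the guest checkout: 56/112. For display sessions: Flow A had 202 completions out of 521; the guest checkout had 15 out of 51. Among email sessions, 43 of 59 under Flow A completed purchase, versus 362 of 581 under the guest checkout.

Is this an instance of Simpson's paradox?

Search: Flow A 66/133 = 49.6%, the guest checkout 77/186 = 41.4% → Flow A
Direct: Flow A 97/159 = 61.0%, the guest checkout 56/112 = 50.0% → Flow A
Display: Flow A 202/521 = 38.8%, the guest checkout 15/51 = 29.4% → Flow A
Email: Flow A 43/59 = 72.9%, the guest checkout 362/581 = 62.3% → Flow A
Overall: Flow A 408/872 = 46.8%, the guest checkout 510/930 = 54.8% → the guest checkout
Flow A wins each traffic group but the guest checkout wins overall — the comparison reverses. Flow A's sessions skew toward display, which has a lower base rate.

Yes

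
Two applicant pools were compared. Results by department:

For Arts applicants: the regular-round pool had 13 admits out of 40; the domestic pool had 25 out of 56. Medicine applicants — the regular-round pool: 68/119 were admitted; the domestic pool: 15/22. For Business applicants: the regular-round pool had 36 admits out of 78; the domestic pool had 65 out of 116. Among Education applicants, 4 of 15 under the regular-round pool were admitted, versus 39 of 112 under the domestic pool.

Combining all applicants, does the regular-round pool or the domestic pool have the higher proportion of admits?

Arts: the regular-round pool 13/40 = 32.5%, the domestic pool 25/56 = 44.6% → the domestic pool
Medicine: the regular-round pool 68/119 = 57.1%, the domestic pool 15/22 = 68.2% → the domestic pool
Business: the regular-round pool 36/78 = 46.2%, the domestic pool 65/116 = 56.0% → the domestic pool
Education: the regular-round pool 4/15 = 26.7%, the domestic pool 39/112 = 34.8% → the domestic pool
Overall: the regular-round pool 121/252 = 48.0%, the domestic pool 144/306 = 47.1% → the regular-round pool
(The domestic pool wins every department group but the regular-round pool wins overall — the domestic pool's applicants skew toward the low-rate Education group.)

the regular-round pool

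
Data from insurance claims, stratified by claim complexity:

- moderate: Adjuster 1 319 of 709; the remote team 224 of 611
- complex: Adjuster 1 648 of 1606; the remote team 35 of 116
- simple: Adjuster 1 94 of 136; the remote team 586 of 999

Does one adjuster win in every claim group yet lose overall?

Moderate: Adjuster 1 319/709 = 45.0%, the remote team 224/611 = 36.7% → Adjuster 1
Complex: Adjuster 1 648/1606 = 40.3%, the remote team 35/116 = 30.2% → Adjuster 1
Simple: Adjuster 1 94/136 = 69.1%, the remote team 586/999 = 58.7% → Adjuster 1
Overall: Adjuster 1 1061/2451 = 43.3%, the remote team 845/1726 = 49.0% → the remote team
Adjuster 1 wins each claim group but the remote team wins overall — the comparison reverses. Adjuster 1's claims skew toward complex, which has a lower base rate.

Yes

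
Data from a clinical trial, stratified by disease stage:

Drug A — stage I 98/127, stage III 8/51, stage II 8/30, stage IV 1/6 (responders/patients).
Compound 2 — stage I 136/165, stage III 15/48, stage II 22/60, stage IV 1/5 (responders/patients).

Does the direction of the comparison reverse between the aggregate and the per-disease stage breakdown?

No

Stage I: Drug A 98/127 = 77.2%, Compound 2 136/165 = 82.4% → Compound 2
Stage III: Drug A 8/51 = 15.7%, Compound 2 15/48 = 31.2% → Compound 2
Stage II: Drug A 8/30 = 26.7%, Compound 2 22/60 = 36.7% → Compound 2
Stage IV: Drug A 1/6 = 16.7%, Compound 2 1/5 = 20.0% → Compound 2
Overall: Drug A 115/214 = 53.7%, Compound 2 174/278 = 62.6% → Compound 2
Compound 2 wins overall and in every disease group — no reversal.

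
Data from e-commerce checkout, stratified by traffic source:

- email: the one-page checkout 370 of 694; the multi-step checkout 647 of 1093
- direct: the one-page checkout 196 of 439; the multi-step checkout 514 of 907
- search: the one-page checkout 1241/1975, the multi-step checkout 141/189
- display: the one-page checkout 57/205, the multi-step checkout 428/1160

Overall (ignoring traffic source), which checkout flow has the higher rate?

the one-page checkout

Email: the one-page checkout 370/694 = 53.3%, the multi-step checkout 647/1093 = 59.2% → the multi-step checkout
Direct: the one-page checkout 196/439 = 44.6%, the multi-step checkout 514/907 = 56.7% → the multi-step checkout
Search: the one-page checkout 1241/1975 = 62.8%, the multi-step checkout 141/189 = 74.6% → the multi-step checkout
Display: the one-page checkout 57/205 = 27.8%, the multi-step checkout 428/1160 = 36.9% → the multi-step checkout
Overall: the one-page checkout 1864/3313 = 56.3%, the multi-step checkout 1730/3349 = 51.7% → the one-page checkout
(The multi-step checkout wins every traffic group but the one-page checkout wins overall — the multi-step checkout's sessions skew toward the low-rate display group.)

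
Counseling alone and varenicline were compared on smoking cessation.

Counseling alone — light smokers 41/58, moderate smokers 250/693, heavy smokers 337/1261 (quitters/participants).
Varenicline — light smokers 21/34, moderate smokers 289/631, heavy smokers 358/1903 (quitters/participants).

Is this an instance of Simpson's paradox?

No

Light smokers: counseling alone 41/58 = 70.7%, varenicline 21/34 = 61.8% → counseling alone
Moderate smokers: counseling alone 250/693 = 36.1%, varenicline 289/631 = 45.8% → varenicline
Heavy smokers: counseling alone 337/1261 = 26.7%, varenicline 358/1903 = 18.8% → counseling alone
Overall: counseling alone 628/2012 = 31.2%, varenicline 668/2568 = 26.0% → counseling alone
Neither sweeps: counseling alone wins 2 of 3 groups, varenicline wins 1. Counseling alone wins overall but not every group — no Simpson reversal.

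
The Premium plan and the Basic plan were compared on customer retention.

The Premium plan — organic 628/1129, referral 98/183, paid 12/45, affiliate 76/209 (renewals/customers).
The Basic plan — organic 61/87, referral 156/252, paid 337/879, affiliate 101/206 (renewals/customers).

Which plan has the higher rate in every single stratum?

the Basic plan

Organic: the Premium plan 628/1129 = 55.6%, the Basic plan 61/87 = 70.1% → the Basic plan
Referral: the Premium plan 98/183 = 53.6%, the Basic plan 156/252 = 61.9% → the Basic plan
Paid: the Premium plan 12/45 = 26.7%, the Basic plan 337/879 = 38.3% → the Basic plan
Affiliate: the Premium plan 76/209 = 36.4%, the Basic plan 101/206 = 49.0% → the Basic plan
The Basic plan has the higher rate in all 4 groups.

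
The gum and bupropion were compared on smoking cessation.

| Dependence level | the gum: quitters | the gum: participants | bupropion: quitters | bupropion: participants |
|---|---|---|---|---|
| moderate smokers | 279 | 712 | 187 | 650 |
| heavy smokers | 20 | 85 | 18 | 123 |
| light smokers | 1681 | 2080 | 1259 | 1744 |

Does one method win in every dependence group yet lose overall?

Moderate smokers: the gum 279/712 = 39.2%, bupropion 187/650 = 28.8% → the gum
Heavy smokers: the gum 20/85 = 23.5%, bupropion 18/123 = 14.6% → the gum
Light smokers: the gum 1681/2080 = 80.8%, bupropion 1259/1744 = 72.2% → the gum
Overall: the gum 1980/2877 = 68.8%, bupropion 1464/2517 = 58.2% → the gum
The gum wins overall and in every dependence group — no reversal.

No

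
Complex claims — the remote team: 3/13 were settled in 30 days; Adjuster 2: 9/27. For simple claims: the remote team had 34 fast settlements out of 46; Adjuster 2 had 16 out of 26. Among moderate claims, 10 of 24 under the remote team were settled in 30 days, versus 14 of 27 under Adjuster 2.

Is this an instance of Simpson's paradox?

No

Complex: the remote team 3/13 = 23.1%, Adjuster 2 9/27 = 33.3% → Adjuster 2
Simple: the remote team 34/46 = 73.9%, Adjuster 2 16/26 = 61.5% → the remote team
Moderate: the remote team 10/24 = 41.7%, Adjuster 2 14/27 = 51.9% → Adjuster 2
Overall: the remote team 47/83 = 56.6%, Adjuster 2 39/80 = 48.8% → the remote team
Neither sweeps: the remote team wins 1 of 3 groups, Adjuster 2 wins 2. The remote team wins overall but not every group — no Simpson reversal.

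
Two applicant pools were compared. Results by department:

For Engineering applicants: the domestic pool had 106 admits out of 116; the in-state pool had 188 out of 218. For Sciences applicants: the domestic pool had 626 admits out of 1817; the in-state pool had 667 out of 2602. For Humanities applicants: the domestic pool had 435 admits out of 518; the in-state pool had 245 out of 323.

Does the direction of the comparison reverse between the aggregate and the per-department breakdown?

Engineering: the domestic pool 106/116 = 91.4%, the in-state pool 188/218 = 86.2% → the domestic pool
Sciences: the domestic pool 626/1817 = 34.5%, the in-state pool 667/2602 = 25.6% → the domestic pool
Humanities: the domestic pool 435/518 = 84.0%, the in-state pool 245/323 = 75.9% → the domestic pool
Overall: the domestic pool 1167/2451 = 47.6%, the in-state pool 1100/3143 = 35.0% → the domestic pool
The domestic pool wins overall and in every department group — no reversal.

No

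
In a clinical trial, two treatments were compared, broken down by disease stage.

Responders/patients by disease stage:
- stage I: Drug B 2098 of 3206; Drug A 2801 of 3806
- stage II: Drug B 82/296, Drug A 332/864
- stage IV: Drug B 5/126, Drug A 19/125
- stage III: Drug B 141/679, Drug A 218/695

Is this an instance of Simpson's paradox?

Stage I: Drug B 2098/3206 = 65.4%, Drug A 2801/3806 = 73.6% → Drug A
Stage II: Drug B 82/296 = 27.7%, Drug A 332/864 = 38.4% → Drug A
Stage IV: Drug B 5/126 = 4.0%, Drug A 19/125 = 15.2% → Drug A
Stage III: Drug B 141/679 = 20.8%, Drug A 218/695 = 31.4% → Drug A
Overall: Drug B 2326/4307 = 54.0%, Drug A 3370/5490 = 61.4% → Drug A
Drug A wins overall and in every disease group — no reversal.

No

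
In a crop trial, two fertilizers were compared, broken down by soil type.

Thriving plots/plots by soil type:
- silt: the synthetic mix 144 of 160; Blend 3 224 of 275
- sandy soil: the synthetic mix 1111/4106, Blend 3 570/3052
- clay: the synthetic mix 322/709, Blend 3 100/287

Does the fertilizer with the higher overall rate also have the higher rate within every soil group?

Silt: the synthetic mix 144/160 = 90.0%, Blend 3 224/275 = 81.5% → the synthetic mix
Sandy soil: the synthetic mix 1111/4106 = 27.1%, Blend 3 570/3052 = 18.7% → the synthetic mix
Clay: the synthetic mix 322/709 = 45.4%, Blend 3 100/287 = 34.8% → the synthetic mix
Overall: the synthetic mix 1577/4975 = 31.7%, Blend 3 894/3614 = 24.7% → the synthetic mix
The synthetic mix wins overall and in every soil group — no reversal.

Yes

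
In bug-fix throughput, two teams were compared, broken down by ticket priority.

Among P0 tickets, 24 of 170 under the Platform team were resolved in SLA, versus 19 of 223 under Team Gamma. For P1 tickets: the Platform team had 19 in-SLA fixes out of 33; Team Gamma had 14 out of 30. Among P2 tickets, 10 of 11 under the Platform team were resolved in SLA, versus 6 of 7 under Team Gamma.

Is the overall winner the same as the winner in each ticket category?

Yes

P0: the Platform team 24/170 = 14.1%, Team Gamma 19/223 = 8.5% → the Platform team
P1: the Platform team 19/33 = 57.6%, Team Gamma 14/30 = 46.7% → the Platform team
P2: the Platform team 10/11 = 90.9%, Team Gamma 6/7 = 85.7% → the Platform team
Overall: the Platform team 53/214 = 24.8%, Team Gamma 39/260 = 15.0% → the Platform team
The Platform team wins overall and in every ticket group — no reversal.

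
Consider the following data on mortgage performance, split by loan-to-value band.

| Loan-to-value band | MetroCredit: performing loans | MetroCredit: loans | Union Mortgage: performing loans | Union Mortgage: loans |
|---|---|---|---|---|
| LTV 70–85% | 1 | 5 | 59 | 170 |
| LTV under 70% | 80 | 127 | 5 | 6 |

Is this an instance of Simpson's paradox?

Yes

LTV 70–85%: MetroCredit 1/5 = 20.0%, Union Mortgage 59/170 = 34.7% → Union Mortgage
LTV under 70%: MetroCredit 80/127 = 63.0%, Union Mortgage 5/6 = 83.3% → Union Mortgage
Overall: MetroCredit 81/132 = 61.4%, Union Mortgage 64/176 = 36.4% → MetroCredit
Union Mortgage wins each loan-to-value group but MetroCredit wins overall — the comparison reverses. Union Mortgage's loans skew toward LTV 70–85%, which has a lower base rate.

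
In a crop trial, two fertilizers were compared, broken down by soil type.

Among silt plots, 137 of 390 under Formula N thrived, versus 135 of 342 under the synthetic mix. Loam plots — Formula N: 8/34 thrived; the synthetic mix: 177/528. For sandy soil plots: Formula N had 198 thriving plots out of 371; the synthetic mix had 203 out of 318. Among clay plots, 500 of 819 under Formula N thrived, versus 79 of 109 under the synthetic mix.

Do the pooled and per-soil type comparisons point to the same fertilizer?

No

Silt: Formula N 137/390 = 35.1%, the synthetic mix 135/342 = 39.5% → the synthetic mix
Loam: Formula N 8/34 = 23.5%, the synthetic mix 177/528 = 33.5% → the synthetic mix
Sandy soil: Formula N 198/371 = 53.4%, the synthetic mix 203/318 = 63.8% → the synthetic mix
Clay: Formula N 500/819 = 61.1%, the synthetic mix 79/109 = 72.5% → the synthetic mix
Overall: Formula N 843/1614 = 52.2%, the synthetic mix 594/1297 = 45.8% → Formula N
The synthetic mix wins each soil group but Formula N wins overall — the comparison reverses. The synthetic mix's plots skew toward loam, which has a lower base rate.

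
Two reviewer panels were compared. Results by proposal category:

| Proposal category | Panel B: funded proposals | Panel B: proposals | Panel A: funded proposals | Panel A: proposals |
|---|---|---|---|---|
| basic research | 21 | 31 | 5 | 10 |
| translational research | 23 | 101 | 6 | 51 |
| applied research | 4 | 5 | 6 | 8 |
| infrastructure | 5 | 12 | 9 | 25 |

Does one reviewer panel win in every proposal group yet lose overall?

No

Basic research: Panel B 21/31 = 67.7%, Panel A 5/10 = 50.0% → Panel B
Translational research: Panel B 23/101 = 22.8%, Panel A 6/51 = 11.8% → Panel B
Applied research: Panel B 4/5 = 80.0%, Panel A 6/8 = 75.0% → Panel B
Infrastructure: Panel B 5/12 = 41.7%, Panel A 9/25 = 36.0% → Panel B
Overall: Panel B 53/149 = 35.6%, Panel A 26/94 = 27.7% → Panel B
Panel B wins overall and in every proposal group — no reversal.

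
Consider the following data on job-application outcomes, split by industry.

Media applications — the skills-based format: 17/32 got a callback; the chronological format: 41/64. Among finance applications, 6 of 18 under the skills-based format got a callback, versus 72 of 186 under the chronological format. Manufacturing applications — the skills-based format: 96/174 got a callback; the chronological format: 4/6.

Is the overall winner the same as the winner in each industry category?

No

Media: the skills-based format 17/32 = 53.1%, the chronological format 41/64 = 64.1% → the chronological format
Finance: the skills-based format 6/18 = 33.3%, the chronological format 72/186 = 38.7% → the chronological format
Manufacturing: the skills-based format 96/174 = 55.2%, the chronological format 4/6 = 66.7% → the chronological format
Overall: the skills-based format 119/224 = 53.1%, the chronological format 117/256 = 45.7% → the skills-based format
The chronological format wins each industry group but the skills-based format wins overall — the comparison reverses. The chronological format's applications skew toward finance, which has a lower base rate.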